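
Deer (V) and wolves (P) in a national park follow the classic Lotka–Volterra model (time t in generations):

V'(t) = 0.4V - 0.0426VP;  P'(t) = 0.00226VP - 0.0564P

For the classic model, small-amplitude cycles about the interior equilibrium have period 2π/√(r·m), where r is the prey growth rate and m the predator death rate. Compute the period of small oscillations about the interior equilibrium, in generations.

T ≈ 41.8 generations

Here r = 0.4 and m = 0.0564, so r·m = 0.0226.
ω = √0.0226 = 0.15 per generation, hence T = 2π/ω ≈ 41.8 generations.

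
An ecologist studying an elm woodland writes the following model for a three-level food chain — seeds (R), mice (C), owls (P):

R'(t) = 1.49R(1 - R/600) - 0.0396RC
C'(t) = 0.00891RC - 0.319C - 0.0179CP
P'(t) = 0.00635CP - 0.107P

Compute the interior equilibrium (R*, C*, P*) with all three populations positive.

R* ≈ 331, C* ≈ 16.9, P* ≈ 147

From dP/dt = 0: 0.00635C* = 0.107, so C* = 16.9.
From dR/dt = 0: 1.49(1 - R*/600) = 0.0396·16.9, giving R* = 600·(1 - 0.448) = 331.
From dC/dt = 0: 0.00891·331 - 0.319 = 0.0179P*, so P* = 2.63/0.0179 = 147.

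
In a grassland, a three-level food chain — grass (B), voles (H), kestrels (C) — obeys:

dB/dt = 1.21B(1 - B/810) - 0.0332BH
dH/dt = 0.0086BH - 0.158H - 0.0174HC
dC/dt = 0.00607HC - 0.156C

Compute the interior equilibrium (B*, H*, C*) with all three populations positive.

B* ≈ 239, H* ≈ 25.7, C* ≈ 109

From dC/dt = 0: 0.00607H* = 0.156, so H* = 25.7.
From dB/dt = 0: 1.21(1 - B*/810) = 0.0332·25.7, giving B* = 810·(1 - 0.705) = 239.
From dH/dt = 0: 0.0086·239 - 0.158 = 0.0174C*, so C* = 1.9/0.0174 = 109.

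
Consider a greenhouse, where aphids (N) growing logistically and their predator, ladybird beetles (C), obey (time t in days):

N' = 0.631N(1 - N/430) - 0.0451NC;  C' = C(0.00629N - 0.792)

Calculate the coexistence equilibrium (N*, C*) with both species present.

From dC/dt = 0 with C > 0: 0.00629N* = 0.792, so N* = 126.
Substitute into dN/dt = 0: 0.631(1 - 126/430) = 0.0451C*.
The bracket is 0.707, giving C* = 0.446/0.0451 = 9.89.

N* ≈ 126, C* ≈ 9.89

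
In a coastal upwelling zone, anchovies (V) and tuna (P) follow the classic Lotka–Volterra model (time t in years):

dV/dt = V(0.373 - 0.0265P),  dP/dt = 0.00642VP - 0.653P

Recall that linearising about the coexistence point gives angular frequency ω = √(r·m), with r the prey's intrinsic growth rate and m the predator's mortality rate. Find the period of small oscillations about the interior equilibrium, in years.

T ≈ 12.7 years

Here r = 0.373 and m = 0.653, so r·m = 0.244.
ω = √0.244 = 0.494 per year, hence T = 2π/ω ≈ 12.7 years.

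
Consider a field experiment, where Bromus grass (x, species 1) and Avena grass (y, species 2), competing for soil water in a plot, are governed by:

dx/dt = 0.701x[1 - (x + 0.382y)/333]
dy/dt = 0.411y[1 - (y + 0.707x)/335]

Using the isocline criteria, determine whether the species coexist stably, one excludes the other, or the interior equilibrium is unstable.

Compare the nullcline intercepts: K1/α12 = 333/0.382 = 872 > K2 = 335; K2/α21 = 335/0.707 = 474 > K1 = 333.
Since both inequalities hold, each species can invade when rare, so the interior equilibrium is stable.

stable coexistence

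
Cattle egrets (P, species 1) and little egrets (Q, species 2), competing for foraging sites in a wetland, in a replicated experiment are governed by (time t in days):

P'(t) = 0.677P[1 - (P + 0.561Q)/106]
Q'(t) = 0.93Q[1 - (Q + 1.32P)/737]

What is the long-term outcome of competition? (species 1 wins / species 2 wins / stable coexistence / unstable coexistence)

species 2 excludes species 1

Compare the nullcline intercepts: K1/α12 = 106/0.561 = 189 < K2 = 737; K2/α21 = 737/1.32 = 558 > K1 = 106.
Since the inequalities point opposite ways, species 2 can invade but species 1 cannot.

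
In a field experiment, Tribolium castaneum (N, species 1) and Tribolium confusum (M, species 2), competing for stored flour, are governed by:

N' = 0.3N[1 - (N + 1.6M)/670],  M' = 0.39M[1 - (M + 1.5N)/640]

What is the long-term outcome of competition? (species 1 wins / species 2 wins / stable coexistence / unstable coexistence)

unstable coexistence (outcome depends on initial conditions)

Compare the nullcline intercepts: K1/α12 = 670/1.6 = 419 < K2 = 640; K2/α21 = 640/1.5 = 427 < K1 = 670.
Since both are reversed, neither can invade when rare; the interior point is a saddle.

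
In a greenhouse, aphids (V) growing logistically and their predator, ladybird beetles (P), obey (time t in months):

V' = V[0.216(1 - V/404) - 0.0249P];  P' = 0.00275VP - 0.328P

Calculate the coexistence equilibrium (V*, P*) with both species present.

V* ≈ 119, P* ≈ 6.11

From dP/dt = 0 with P > 0: 0.00275V* = 0.328, so V* = 119.
Substitute into dV/dt = 0: 0.216(1 - 119/404) = 0.0249P*.
The bracket is 0.705, giving P* = 0.152/0.0249 = 6.11.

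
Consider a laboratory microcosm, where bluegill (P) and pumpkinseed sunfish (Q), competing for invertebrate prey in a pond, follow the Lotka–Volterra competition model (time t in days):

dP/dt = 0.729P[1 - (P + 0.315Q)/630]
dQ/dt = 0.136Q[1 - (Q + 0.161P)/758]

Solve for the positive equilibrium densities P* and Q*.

P* ≈ 412, Q* ≈ 692

Setting both brackets to zero gives the nullclines P + 0.315Q = 630 and 0.161P + Q = 758.
Substituting Q = 758 - 0.161P into the first: P(1 - 0.315·0.161) = 630 - 0.315·758.
So P* = 391/0.949 = 412, and then Q* = 758 - 0.161·412 = 692.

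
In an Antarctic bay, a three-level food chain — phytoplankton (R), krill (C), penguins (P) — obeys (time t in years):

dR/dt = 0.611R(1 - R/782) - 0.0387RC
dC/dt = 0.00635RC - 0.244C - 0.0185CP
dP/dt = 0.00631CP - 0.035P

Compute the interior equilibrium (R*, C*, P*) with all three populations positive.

From dP/dt = 0: 0.00631C* = 0.035, so C* = 5.55.
From dR/dt = 0: 0.611(1 - R*/782) = 0.0387·5.55, giving R* = 782·(1 - 0.351) = 507.
From dC/dt = 0: 0.00635·507 - 0.244 = 0.0185P*, so P* = 2.98/0.0185 = 161.

R* ≈ 507, C* ≈ 5.55, P* ≈ 161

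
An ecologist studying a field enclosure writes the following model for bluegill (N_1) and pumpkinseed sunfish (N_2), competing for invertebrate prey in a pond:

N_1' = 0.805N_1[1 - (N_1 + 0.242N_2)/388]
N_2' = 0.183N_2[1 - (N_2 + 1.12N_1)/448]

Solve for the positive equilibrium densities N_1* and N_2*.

Setting both brackets to zero gives the nullclines N_1 + 0.242N_2 = 388 and 1.12N_1 + N_2 = 448.
Substituting N_2 = 448 - 1.12N_1 into the first: N_1(1 - 0.242·1.12) = 388 - 0.242·448.
So N_1* = 280/0.729 = 384, and then N_2* = 448 - 1.12·384 = 18.4.

N_1* ≈ 384, N_2* ≈ 18.4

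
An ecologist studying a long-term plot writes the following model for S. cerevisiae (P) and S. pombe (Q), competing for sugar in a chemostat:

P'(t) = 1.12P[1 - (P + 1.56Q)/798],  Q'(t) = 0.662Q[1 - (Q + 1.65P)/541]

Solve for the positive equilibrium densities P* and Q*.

Setting both brackets to zero gives the nullclines P + 1.56Q = 798 and 1.65P + Q = 541.
Substituting Q = 541 - 1.65P into the first: P(1 - 1.56·1.65) = 798 - 1.56·541.
So P* = -46/-1.57 = 29.2, and then Q* = 541 - 1.65·29.2 = 493.

P* ≈ 29.2, Q* ≈ 493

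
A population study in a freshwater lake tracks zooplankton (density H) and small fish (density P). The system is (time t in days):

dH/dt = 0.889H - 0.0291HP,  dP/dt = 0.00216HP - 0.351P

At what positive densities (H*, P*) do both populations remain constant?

Set dP/dt = 0 with P > 0: 0.00216H - 0.351 = 0, so H* = 0.351/0.00216 = 162.
Set dH/dt = 0 with H > 0: 0.889 - 0.0291P = 0, so P* = 0.889/0.0291 = 30.5.

H* ≈ 162, P* ≈ 30.5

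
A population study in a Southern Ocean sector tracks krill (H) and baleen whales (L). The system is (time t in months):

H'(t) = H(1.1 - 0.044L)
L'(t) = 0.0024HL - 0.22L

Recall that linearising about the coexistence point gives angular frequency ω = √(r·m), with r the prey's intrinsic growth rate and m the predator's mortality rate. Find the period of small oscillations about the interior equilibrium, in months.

Here r = 1.1 and m = 0.22, so r·m = 0.242.
ω = √0.242 = 0.492 per month, hence T = 2π/ω ≈ 12.8 months.

T ≈ 12.8 months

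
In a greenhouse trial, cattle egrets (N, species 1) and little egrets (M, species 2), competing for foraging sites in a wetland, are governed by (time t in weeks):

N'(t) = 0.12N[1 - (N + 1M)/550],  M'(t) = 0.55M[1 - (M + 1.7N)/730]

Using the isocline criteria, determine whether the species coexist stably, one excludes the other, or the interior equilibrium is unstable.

unstable coexistence (outcome depends on initial conditions)

Compare the nullcline intercepts: K1/α12 = 550/1 = 550 < K2 = 730; K2/α21 = 730/1.7 = 429 < K1 = 550.
Since both are reversed, neither can invade when rare; the interior point is a saddle.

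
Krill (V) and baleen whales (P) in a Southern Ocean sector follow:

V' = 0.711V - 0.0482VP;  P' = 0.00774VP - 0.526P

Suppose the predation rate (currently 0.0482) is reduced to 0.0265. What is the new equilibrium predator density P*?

P* ≈ 26.8

At the interior fixed point, setting dV/dt = 0 with V > 0 fixes P* = (prey growth rate)/(VP coefficient) — independent of the other coefficients.
With the change, P* = 0.711/0.0265 = 26.8; it rises from 14.8.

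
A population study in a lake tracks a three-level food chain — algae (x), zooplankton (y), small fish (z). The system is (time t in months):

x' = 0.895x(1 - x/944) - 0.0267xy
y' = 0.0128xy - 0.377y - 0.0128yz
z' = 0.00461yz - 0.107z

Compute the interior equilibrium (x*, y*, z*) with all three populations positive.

x* ≈ 290, y* ≈ 23.2, z* ≈ 261

From dz/dt = 0: 0.00461y* = 0.107, so y* = 23.2.
From dx/dt = 0: 0.895(1 - x*/944) = 0.0267·23.2, giving x* = 944·(1 - 0.692) = 290.
From dy/dt = 0: 0.0128·290 - 0.377 = 0.0128z*, so z* = 3.34/0.0128 = 261.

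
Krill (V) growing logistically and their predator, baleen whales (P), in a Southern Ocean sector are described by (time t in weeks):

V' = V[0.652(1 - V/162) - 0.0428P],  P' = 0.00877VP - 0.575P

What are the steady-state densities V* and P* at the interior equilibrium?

V* ≈ 65.6, P* ≈ 9.07

From dP/dt = 0 with P > 0: 0.00877V* = 0.575, so V* = 65.6.
Substitute into dV/dt = 0: 0.652(1 - 65.6/162) = 0.0428P*.
The bracket is 0.595, giving P* = 0.388/0.0428 = 9.07.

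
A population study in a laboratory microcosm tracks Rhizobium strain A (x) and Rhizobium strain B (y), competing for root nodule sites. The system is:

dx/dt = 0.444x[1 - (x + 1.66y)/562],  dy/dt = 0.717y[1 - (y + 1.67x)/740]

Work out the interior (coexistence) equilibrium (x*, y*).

Setting both brackets to zero gives the nullclines x + 1.66y = 562 and 1.67x + y = 740.
Substituting y = 740 - 1.67x into the first: x(1 - 1.66·1.67) = 562 - 1.66·740.
So x* = -666/-1.77 = 376, and then y* = 740 - 1.67·376 = 112.

x* ≈ 376, y* ≈ 112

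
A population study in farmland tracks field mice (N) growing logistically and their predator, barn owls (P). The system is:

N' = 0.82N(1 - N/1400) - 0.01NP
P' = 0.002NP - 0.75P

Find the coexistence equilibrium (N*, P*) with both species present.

N* ≈ 375, P* ≈ 60

From dP/dt = 0 with P > 0: 0.002N* = 0.75, so N* = 375.
Substitute into dN/dt = 0: 0.82(1 - 375/1400) = 0.01P*.
The bracket is 0.732, giving P* = 0.6/0.01 = 60.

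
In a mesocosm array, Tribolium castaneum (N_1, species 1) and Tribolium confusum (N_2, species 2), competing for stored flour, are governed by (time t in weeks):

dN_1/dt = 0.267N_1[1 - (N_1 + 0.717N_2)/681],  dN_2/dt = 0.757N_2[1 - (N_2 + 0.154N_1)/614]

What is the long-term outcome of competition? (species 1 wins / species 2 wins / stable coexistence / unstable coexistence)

stable coexistence

Compare the nullcline intercepts: K1/α12 = 681/0.717 = 950 > K2 = 614; K2/α21 = 614/0.154 = 3990 > K1 = 681.
Since both inequalities hold, each species can invade when rare, so the interior equilibrium is stable.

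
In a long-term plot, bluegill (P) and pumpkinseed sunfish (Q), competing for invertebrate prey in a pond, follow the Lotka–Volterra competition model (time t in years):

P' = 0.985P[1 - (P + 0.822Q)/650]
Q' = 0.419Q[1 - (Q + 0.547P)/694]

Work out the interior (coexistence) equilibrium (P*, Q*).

Setting both brackets to zero gives the nullclines P + 0.822Q = 650 and 0.547P + Q = 694.
Substituting Q = 694 - 0.547P into the first: P(1 - 0.822·0.547) = 650 - 0.822·694.
So P* = 79.5/0.55 = 145, and then Q* = 694 - 0.547·145 = 615.

P* ≈ 145, Q* ≈ 615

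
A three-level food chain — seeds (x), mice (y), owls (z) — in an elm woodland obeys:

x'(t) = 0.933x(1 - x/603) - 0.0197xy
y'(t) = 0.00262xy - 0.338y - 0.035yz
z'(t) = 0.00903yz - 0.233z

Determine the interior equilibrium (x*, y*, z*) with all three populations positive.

x* ≈ 274, y* ≈ 25.8, z* ≈ 10.9

From dz/dt = 0: 0.00903y* = 0.233, so y* = 25.8.
From dx/dt = 0: 0.933(1 - x*/603) = 0.0197·25.8, giving x* = 603·(1 - 0.545) = 274.
From dy/dt = 0: 0.00262·274 - 0.338 = 0.035z*, so z* = 0.381/0.035 = 10.9.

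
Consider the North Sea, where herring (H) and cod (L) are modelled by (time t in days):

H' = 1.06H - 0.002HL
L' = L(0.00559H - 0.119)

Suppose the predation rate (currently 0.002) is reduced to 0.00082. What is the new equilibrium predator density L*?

L* ≈ 1290

At the interior fixed point, setting dH/dt = 0 with H > 0 fixes L* = (prey growth rate)/(HL coefficient) — independent of the other coefficients.
With the change, L* = 1.06/0.00082 = 1290; it rises from 530.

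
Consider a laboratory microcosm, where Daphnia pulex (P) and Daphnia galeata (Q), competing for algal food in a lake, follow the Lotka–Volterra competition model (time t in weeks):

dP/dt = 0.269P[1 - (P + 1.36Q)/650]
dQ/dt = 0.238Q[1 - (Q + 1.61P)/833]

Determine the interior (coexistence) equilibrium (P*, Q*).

Setting both brackets to zero gives the nullclines P + 1.36Q = 650 and 1.61P + Q = 833.
Substituting Q = 833 - 1.61P into the first: P(1 - 1.36·1.61) = 650 - 1.36·833.
So P* = -483/-1.19 = 406, and then Q* = 833 - 1.61·406 = 179.

P* ≈ 406, Q* ≈ 179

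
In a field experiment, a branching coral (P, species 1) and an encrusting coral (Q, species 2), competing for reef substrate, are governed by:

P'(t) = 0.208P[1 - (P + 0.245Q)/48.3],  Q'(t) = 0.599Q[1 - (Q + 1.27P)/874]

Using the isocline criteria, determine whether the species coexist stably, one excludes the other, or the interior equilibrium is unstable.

Compare the nullcline intercepts: K1/α12 = 48.3/0.245 = 197 < K2 = 874; K2/α21 = 874/1.27 = 688 > K1 = 48.3.
Since the inequalities point opposite ways, species 2 can invade but species 1 cannot.

species 2 excludes species 1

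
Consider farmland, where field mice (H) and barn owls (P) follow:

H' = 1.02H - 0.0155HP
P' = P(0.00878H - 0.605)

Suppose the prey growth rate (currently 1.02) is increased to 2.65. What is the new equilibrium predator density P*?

P* ≈ 171

At the interior fixed point, setting dH/dt = 0 with H > 0 fixes P* = (prey growth rate)/(HP coefficient) — independent of the other coefficients.
With the change, P* = 2.65/0.0155 = 171; it rises from 65.8.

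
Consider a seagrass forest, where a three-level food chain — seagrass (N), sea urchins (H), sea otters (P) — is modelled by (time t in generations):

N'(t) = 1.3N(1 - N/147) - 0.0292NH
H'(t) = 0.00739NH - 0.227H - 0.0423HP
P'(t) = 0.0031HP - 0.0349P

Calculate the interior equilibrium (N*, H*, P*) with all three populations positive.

From dP/dt = 0: 0.0031H* = 0.0349, so H* = 11.3.
From dN/dt = 0: 1.3(1 - N*/147) = 0.0292·11.3, giving N* = 147·(1 - 0.253) = 110.
From dH/dt = 0: 0.00739·110 - 0.227 = 0.0423P*, so P* = 0.585/0.0423 = 13.8.

N* ≈ 110, H* ≈ 11.3, P* ≈ 13.8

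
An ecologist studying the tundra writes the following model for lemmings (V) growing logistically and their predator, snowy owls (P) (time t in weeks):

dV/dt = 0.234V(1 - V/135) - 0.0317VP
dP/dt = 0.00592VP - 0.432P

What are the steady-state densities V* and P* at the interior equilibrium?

From dP/dt = 0 with P > 0: 0.00592V* = 0.432, so V* = 73.
Substitute into dV/dt = 0: 0.234(1 - 73/135) = 0.0317P*.
The bracket is 0.459, giving P* = 0.108/0.0317 = 3.39.

V* ≈ 73, P* ≈ 3.39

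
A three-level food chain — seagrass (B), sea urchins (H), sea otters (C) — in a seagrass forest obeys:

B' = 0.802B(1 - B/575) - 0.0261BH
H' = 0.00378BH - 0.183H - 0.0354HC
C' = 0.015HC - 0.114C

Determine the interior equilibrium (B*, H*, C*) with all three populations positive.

From dC/dt = 0: 0.015H* = 0.114, so H* = 7.6.
From dB/dt = 0: 0.802(1 - B*/575) = 0.0261·7.6, giving B* = 575·(1 - 0.247) = 433.
From dH/dt = 0: 0.00378·433 - 0.183 = 0.0354C*, so C* = 1.45/0.0354 = 41.

B* ≈ 433, H* ≈ 7.6, C* ≈ 41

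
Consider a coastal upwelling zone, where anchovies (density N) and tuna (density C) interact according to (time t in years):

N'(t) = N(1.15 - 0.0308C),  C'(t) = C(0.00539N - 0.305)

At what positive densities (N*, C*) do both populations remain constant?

Set dC/dt = 0 with C > 0: 0.00539N - 0.305 = 0, so N* = 0.305/0.00539 = 56.6.
Set dN/dt = 0 with N > 0: 1.15 - 0.0308C = 0, so C* = 1.15/0.0308 = 37.3.

N* ≈ 56.6, C* ≈ 37.3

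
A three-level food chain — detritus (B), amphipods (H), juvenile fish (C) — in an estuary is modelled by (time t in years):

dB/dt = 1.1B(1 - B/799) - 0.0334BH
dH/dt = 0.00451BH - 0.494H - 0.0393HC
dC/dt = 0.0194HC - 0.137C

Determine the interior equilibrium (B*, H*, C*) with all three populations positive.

B* ≈ 628, H* ≈ 7.06, C* ≈ 59.5

From dC/dt = 0: 0.0194H* = 0.137, so H* = 7.06.
From dB/dt = 0: 1.1(1 - B*/799) = 0.0334·7.06, giving B* = 799·(1 - 0.214) = 628.
From dH/dt = 0: 0.00451·628 - 0.494 = 0.0393C*, so C* = 2.34/0.0393 = 59.5.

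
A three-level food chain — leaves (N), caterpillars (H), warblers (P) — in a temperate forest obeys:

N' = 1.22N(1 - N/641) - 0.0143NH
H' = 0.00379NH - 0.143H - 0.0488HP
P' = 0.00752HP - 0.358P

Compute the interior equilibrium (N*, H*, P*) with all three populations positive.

N* ≈ 283, H* ≈ 47.6, P* ≈ 19.1

From dP/dt = 0: 0.00752H* = 0.358, so H* = 47.6.
From dN/dt = 0: 1.22(1 - N*/641) = 0.0143·47.6, giving N* = 641·(1 - 0.558) = 283.
From dH/dt = 0: 0.00379·283 - 0.143 = 0.0488P*, so P* = 0.931/0.0488 = 19.1.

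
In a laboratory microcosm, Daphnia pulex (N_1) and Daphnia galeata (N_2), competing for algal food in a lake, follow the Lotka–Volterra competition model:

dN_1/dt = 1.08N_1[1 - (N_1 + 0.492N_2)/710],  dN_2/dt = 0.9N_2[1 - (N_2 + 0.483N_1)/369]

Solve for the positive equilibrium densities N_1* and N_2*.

Setting both brackets to zero gives the nullclines N_1 + 0.492N_2 = 710 and 0.483N_1 + N_2 = 369.
Substituting N_2 = 369 - 0.483N_1 into the first: N_1(1 - 0.492·0.483) = 710 - 0.492·369.
So N_1* = 528/0.762 = 693, and then N_2* = 369 - 0.483·693 = 34.2.

N_1* ≈ 693, N_2* ≈ 34.2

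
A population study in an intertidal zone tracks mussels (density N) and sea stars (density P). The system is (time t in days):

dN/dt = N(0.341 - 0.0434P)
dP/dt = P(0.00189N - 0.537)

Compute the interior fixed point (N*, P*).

Set dP/dt = 0 with P > 0: 0.00189N - 0.537 = 0, so N* = 0.537/0.00189 = 284.
Set dN/dt = 0 with N > 0: 0.341 - 0.0434P = 0, so P* = 0.341/0.0434 = 7.86.

N* ≈ 284, P* ≈ 7.86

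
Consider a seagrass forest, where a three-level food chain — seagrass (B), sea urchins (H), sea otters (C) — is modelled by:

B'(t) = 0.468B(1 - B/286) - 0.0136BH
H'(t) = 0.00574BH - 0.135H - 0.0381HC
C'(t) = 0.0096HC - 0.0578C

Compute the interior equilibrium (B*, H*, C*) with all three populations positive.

B* ≈ 236, H* ≈ 6.02, C* ≈ 32

From dC/dt = 0: 0.0096H* = 0.0578, so H* = 6.02.
From dB/dt = 0: 0.468(1 - B*/286) = 0.0136·6.02, giving B* = 286·(1 - 0.175) = 236.
From dH/dt = 0: 0.00574·236 - 0.135 = 0.0381C*, so C* = 1.22/0.0381 = 32.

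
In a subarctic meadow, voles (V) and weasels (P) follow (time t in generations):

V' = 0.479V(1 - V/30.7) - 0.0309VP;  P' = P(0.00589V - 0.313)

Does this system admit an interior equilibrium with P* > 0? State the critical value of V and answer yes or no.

The predator equation gives dP/dt > 0 only when V > 0.313/0.00589 = 53.1.
Without the predator, V → K = 30.7. Since 30.7 < 53.1, the predator cannot invade.

Threshold V = 53.1; K < 53.1, so no, the predator goes extinct.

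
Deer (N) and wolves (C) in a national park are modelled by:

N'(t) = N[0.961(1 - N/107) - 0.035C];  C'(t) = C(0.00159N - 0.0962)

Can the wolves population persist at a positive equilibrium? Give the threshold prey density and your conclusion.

The predator equation gives dC/dt > 0 only when N > 0.0962/0.00159 = 60.5.
Without the predator, N → K = 107. Since 107 > 60.5, the predator can invade and persist.

Threshold N = 60.5; K > 60.5, so yes, the predator persists.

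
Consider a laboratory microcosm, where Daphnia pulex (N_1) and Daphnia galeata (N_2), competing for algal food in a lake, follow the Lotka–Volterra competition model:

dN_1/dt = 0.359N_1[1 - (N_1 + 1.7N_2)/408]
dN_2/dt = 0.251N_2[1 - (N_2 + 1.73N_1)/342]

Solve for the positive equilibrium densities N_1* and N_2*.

N_1* ≈ 89.3, N_2* ≈ 187

Setting both brackets to zero gives the nullclines N_1 + 1.7N_2 = 408 and 1.73N_1 + N_2 = 342.
Substituting N_2 = 342 - 1.73N_1 into the first: N_1(1 - 1.7·1.73) = 408 - 1.7·342.
So N_1* = -173/-1.94 = 89.3, and then N_2* = 342 - 1.73·89.3 = 187.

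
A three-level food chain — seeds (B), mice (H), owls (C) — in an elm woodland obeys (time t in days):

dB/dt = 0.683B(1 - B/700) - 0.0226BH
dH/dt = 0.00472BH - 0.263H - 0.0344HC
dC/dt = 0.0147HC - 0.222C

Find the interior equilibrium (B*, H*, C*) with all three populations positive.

B* ≈ 350, H* ≈ 15.1, C* ≈ 40.4

From dC/dt = 0: 0.0147H* = 0.222, so H* = 15.1.
From dB/dt = 0: 0.683(1 - B*/700) = 0.0226·15.1, giving B* = 700·(1 - 0.5) = 350.
From dH/dt = 0: 0.00472·350 - 0.263 = 0.0344C*, so C* = 1.39/0.0344 = 40.4.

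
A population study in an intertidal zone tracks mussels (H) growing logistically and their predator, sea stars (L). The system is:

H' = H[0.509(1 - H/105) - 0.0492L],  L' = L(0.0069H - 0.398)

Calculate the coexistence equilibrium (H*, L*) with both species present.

H* ≈ 57.7, L* ≈ 4.66

From dL/dt = 0 with L > 0: 0.0069H* = 0.398, so H* = 57.7.
Substitute into dH/dt = 0: 0.509(1 - 57.7/105) = 0.0492L*.
The bracket is 0.451, giving L* = 0.229/0.0492 = 4.66.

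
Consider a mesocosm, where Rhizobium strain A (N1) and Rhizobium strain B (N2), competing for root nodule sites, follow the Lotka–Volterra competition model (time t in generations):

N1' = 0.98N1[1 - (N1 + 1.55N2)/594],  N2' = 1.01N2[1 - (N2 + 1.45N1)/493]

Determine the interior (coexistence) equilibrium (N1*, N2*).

Setting both brackets to zero gives the nullclines N1 + 1.55N2 = 594 and 1.45N1 + N2 = 493.
Substituting N2 = 493 - 1.45N1 into the first: N1(1 - 1.55·1.45) = 594 - 1.55·493.
So N1* = -170/-1.25 = 136, and then N2* = 493 - 1.45·136 = 295.

N1* ≈ 136, N2* ≈ 295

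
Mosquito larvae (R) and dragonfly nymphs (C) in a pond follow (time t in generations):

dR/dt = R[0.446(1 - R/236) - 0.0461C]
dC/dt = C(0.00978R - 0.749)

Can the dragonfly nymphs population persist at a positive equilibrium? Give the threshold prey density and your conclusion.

Threshold R = 76.6; K > 76.6, so yes, the predator persists.

The predator equation gives dC/dt > 0 only when R > 0.749/0.00978 = 76.6.
Without the predator, R → K = 236. Since 236 > 76.6, the predator can invade and persist.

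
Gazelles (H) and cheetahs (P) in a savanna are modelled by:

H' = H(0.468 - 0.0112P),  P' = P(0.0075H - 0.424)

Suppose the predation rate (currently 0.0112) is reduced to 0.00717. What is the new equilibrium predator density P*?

P* ≈ 65.3

At the interior fixed point, setting dH/dt = 0 with H > 0 fixes P* = (prey growth rate)/(HP coefficient) — independent of the other coefficients.
With the change, P* = 0.468/0.00717 = 65.3; it rises from 41.8.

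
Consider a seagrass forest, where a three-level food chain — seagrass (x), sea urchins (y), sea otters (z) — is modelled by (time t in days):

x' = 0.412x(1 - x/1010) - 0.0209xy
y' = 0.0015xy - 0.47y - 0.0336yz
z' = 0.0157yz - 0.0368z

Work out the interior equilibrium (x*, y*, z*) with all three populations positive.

From dz/dt = 0: 0.0157y* = 0.0368, so y* = 2.34.
From dx/dt = 0: 0.412(1 - x*/1010) = 0.0209·2.34, giving x* = 1010·(1 - 0.119) = 890.
From dy/dt = 0: 0.0015·890 - 0.47 = 0.0336z*, so z* = 0.865/0.0336 = 25.7.

x* ≈ 890, y* ≈ 2.34, z* ≈ 25.7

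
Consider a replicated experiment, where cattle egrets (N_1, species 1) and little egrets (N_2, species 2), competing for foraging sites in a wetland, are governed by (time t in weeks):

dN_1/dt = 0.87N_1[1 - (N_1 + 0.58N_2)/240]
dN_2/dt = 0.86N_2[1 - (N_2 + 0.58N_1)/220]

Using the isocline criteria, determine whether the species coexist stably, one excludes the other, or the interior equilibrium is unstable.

Compare the nullcline intercepts: K1/α12 = 240/0.58 = 414 > K2 = 220; K2/α21 = 220/0.58 = 379 > K1 = 240.
Since both inequalities hold, each species can invade when rare, so the interior equilibrium is stable.

stable coexistence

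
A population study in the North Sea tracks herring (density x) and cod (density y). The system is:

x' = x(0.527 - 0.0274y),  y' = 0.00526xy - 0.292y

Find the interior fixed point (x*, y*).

Set dy/dt = 0 with y > 0: 0.00526x - 0.292 = 0, so x* = 0.292/0.00526 = 55.5.
Set dx/dt = 0 with x > 0: 0.527 - 0.0274y = 0, so y* = 0.527/0.0274 = 19.2.

x* ≈ 55.5, y* ≈ 19.2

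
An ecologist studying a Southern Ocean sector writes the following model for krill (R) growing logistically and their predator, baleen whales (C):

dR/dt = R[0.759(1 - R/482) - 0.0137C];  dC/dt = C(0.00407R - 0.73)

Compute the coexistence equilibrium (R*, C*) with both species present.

From dC/dt = 0 with C > 0: 0.00407R* = 0.73, so R* = 179.
Substitute into dR/dt = 0: 0.759(1 - 179/482) = 0.0137C*.
The bracket is 0.628, giving C* = 0.477/0.0137 = 34.8.

R* ≈ 179, C* ≈ 34.8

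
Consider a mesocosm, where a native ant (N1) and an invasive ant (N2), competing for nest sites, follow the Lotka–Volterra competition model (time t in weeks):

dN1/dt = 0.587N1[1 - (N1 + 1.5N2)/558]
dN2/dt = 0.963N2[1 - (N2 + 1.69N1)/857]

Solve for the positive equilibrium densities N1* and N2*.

N1* ≈ 474, N2* ≈ 56

Setting both brackets to zero gives the nullclines N1 + 1.5N2 = 558 and 1.69N1 + N2 = 857.
Substituting N2 = 857 - 1.69N1 into the first: N1(1 - 1.5·1.69) = 558 - 1.5·857.
So N1* = -728/-1.54 = 474, and then N2* = 857 - 1.69·474 = 56.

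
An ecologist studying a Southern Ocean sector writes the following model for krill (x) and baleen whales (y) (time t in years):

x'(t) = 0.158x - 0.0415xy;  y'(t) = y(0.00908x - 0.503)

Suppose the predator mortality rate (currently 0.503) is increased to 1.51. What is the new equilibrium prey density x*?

x* ≈ 166

At the interior fixed point, setting dy/dt = 0 with y > 0 fixes x* = (predator death rate)/(xy coefficient) — independent of the other coefficients.
With the change, x* = 1.51/0.00908 = 166; it rises from 55.4.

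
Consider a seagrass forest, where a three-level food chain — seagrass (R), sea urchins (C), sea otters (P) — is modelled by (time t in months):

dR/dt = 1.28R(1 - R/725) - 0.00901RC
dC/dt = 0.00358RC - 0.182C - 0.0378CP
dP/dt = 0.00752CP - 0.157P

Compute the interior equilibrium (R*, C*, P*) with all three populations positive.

From dP/dt = 0: 0.00752C* = 0.157, so C* = 20.9.
From dR/dt = 0: 1.28(1 - R*/725) = 0.00901·20.9, giving R* = 725·(1 - 0.147) = 618.
From dC/dt = 0: 0.00358·618 - 0.182 = 0.0378P*, so P* = 2.03/0.0378 = 53.8.

R* ≈ 618, C* ≈ 20.9, P* ≈ 53.8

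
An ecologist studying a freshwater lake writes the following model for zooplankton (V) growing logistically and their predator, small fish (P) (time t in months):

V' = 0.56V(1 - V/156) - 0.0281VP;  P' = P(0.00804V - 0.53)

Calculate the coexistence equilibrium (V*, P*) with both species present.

From dP/dt = 0 with P > 0: 0.00804V* = 0.53, so V* = 65.9.
Substitute into dV/dt = 0: 0.56(1 - 65.9/156) = 0.0281P*.
The bracket is 0.577, giving P* = 0.323/0.0281 = 11.5.

V* ≈ 65.9, P* ≈ 11.5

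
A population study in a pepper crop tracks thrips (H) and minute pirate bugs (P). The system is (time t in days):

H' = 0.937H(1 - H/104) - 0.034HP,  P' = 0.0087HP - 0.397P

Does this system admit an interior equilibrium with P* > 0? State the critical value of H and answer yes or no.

Threshold H = 45.6; K > 45.6, so yes, the predator persists.

The predator equation gives dP/dt > 0 only when H > 0.397/0.0087 = 45.6.
Without the predator, H → K = 104. Since 104 > 45.6, the predator can invade and persist.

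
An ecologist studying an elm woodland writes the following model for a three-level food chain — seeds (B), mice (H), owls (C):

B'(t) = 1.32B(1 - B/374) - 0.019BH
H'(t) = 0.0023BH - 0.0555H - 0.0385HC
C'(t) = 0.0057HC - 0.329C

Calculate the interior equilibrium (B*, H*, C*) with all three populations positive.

B* ≈ 63.3, H* ≈ 57.7, C* ≈ 2.34

From dC/dt = 0: 0.0057H* = 0.329, so H* = 57.7.
From dB/dt = 0: 1.32(1 - B*/374) = 0.019·57.7, giving B* = 374·(1 - 0.831) = 63.3.
From dH/dt = 0: 0.0023·63.3 - 0.0555 = 0.0385C*, so C* = 0.09/0.0385 = 2.34.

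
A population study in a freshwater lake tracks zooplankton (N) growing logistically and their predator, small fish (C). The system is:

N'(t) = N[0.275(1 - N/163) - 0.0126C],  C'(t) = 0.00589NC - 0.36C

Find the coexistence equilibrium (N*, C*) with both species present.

N* ≈ 61.1, C* ≈ 13.6

From dC/dt = 0 with C > 0: 0.00589N* = 0.36, so N* = 61.1.
Substitute into dN/dt = 0: 0.275(1 - 61.1/163) = 0.0126C*.
The bracket is 0.625, giving C* = 0.172/0.0126 = 13.6.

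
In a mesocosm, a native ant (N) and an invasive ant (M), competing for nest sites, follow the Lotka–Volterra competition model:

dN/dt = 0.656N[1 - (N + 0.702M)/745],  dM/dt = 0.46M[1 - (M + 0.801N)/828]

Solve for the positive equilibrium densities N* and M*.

N* ≈ 374, M* ≈ 528

Setting both brackets to zero gives the nullclines N + 0.702M = 745 and 0.801N + M = 828.
Substituting M = 828 - 0.801N into the first: N(1 - 0.702·0.801) = 745 - 0.702·828.
So N* = 164/0.438 = 374, and then M* = 828 - 0.801·374 = 528.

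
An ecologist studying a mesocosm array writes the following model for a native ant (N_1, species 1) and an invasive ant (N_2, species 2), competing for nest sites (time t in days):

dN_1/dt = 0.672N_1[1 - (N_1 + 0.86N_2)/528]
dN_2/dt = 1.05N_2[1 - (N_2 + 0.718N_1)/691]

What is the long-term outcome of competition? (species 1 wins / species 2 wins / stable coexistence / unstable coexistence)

species 2 excludes species 1

Compare the nullcline intercepts: K1/α12 = 528/0.86 = 614 < K2 = 691; K2/α21 = 691/0.718 = 962 > K1 = 528.
Since the inequalities point opposite ways, species 2 can invade but species 1 cannot.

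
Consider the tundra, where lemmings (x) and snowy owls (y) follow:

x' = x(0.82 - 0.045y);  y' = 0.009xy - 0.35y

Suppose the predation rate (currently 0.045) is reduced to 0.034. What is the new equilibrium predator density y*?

y* ≈ 24.1

At the interior fixed point, setting dx/dt = 0 with x > 0 fixes y* = (prey growth rate)/(xy coefficient) — independent of the other coefficients.
With the change, y* = 0.82/0.034 = 24.1; it rises from 18.2.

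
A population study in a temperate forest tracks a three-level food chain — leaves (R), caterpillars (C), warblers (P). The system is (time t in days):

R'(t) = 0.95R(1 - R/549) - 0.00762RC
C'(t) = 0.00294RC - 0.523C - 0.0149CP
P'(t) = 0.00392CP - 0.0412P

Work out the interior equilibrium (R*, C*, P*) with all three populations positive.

From dP/dt = 0: 0.00392C* = 0.0412, so C* = 10.5.
From dR/dt = 0: 0.95(1 - R*/549) = 0.00762·10.5, giving R* = 549·(1 - 0.0843) = 503.
From dC/dt = 0: 0.00294·503 - 0.523 = 0.0149P*, so P* = 0.955/0.0149 = 64.1.

R* ≈ 503, C* ≈ 10.5, P* ≈ 64.1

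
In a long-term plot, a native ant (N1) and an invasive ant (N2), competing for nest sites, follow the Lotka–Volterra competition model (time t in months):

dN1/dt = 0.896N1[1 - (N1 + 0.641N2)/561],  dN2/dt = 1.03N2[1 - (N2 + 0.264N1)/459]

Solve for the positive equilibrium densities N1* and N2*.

Setting both brackets to zero gives the nullclines N1 + 0.641N2 = 561 and 0.264N1 + N2 = 459.
Substituting N2 = 459 - 0.264N1 into the first: N1(1 - 0.641·0.264) = 561 - 0.641·459.
So N1* = 267/0.831 = 321, and then N2* = 459 - 0.264·321 = 374.

N1* ≈ 321, N2* ≈ 374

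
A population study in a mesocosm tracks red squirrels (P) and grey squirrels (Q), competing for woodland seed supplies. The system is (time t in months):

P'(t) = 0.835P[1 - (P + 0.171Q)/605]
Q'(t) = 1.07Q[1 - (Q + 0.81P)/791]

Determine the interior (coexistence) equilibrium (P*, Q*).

P* ≈ 545, Q* ≈ 349

Setting both brackets to zero gives the nullclines P + 0.171Q = 605 and 0.81P + Q = 791.
Substituting Q = 791 - 0.81P into the first: P(1 - 0.171·0.81) = 605 - 0.171·791.
So P* = 470/0.861 = 545, and then Q* = 791 - 0.81·545 = 349.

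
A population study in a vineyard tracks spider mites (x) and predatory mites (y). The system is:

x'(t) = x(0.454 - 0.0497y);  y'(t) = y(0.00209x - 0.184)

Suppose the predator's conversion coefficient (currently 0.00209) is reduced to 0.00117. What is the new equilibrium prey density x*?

At the interior fixed point, setting dy/dt = 0 with y > 0 fixes x* = (predator death rate)/(xy coefficient) — independent of the other coefficients.
With the change, x* = 0.184/0.00117 = 157; it rises from 88.

x* ≈ 157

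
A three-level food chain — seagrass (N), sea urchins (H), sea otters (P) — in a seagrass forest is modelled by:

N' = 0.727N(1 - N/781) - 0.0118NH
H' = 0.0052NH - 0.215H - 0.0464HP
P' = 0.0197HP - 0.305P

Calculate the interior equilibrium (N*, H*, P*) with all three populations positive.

From dP/dt = 0: 0.0197H* = 0.305, so H* = 15.5.
From dN/dt = 0: 0.727(1 - N*/781) = 0.0118·15.5, giving N* = 781·(1 - 0.251) = 585.
From dH/dt = 0: 0.0052·585 - 0.215 = 0.0464P*, so P* = 2.83/0.0464 = 60.9.

N* ≈ 585, H* ≈ 15.5, P* ≈ 60.9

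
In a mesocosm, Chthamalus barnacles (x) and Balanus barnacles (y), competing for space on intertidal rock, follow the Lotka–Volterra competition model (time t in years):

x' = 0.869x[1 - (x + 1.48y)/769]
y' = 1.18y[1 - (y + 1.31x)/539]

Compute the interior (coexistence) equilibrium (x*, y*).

Setting both brackets to zero gives the nullclines x + 1.48y = 769 and 1.31x + y = 539.
Substituting y = 539 - 1.31x into the first: x(1 - 1.48·1.31) = 769 - 1.48·539.
So x* = -28.7/-0.939 = 30.6, and then y* = 539 - 1.31·30.6 = 499.

x* ≈ 30.6, y* ≈ 499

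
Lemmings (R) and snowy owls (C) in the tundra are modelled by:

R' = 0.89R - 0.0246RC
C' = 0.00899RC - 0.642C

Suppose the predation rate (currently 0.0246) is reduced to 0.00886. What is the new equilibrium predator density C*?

At the interior fixed point, setting dR/dt = 0 with R > 0 fixes C* = (prey growth rate)/(RC coefficient) — independent of the other coefficients.
With the change, C* = 0.89/0.00886 = 100; it rises from 36.2.

C* ≈ 100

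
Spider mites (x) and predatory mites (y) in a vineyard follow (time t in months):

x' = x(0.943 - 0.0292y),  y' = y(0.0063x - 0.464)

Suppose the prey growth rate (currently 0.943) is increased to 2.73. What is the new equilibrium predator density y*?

At the interior fixed point, setting dx/dt = 0 with x > 0 fixes y* = (prey growth rate)/(xy coefficient) — independent of the other coefficients.
With the change, y* = 2.73/0.0292 = 93.5; it rises from 32.3.

y* ≈ 93.5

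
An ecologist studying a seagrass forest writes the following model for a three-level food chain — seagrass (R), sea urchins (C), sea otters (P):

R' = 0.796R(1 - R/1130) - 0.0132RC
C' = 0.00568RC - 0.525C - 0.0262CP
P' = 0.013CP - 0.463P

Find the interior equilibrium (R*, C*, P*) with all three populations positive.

R* ≈ 463, C* ≈ 35.6, P* ≈ 80.3

From dP/dt = 0: 0.013C* = 0.463, so C* = 35.6.
From dR/dt = 0: 0.796(1 - R*/1130) = 0.0132·35.6, giving R* = 1130·(1 - 0.591) = 463.
From dC/dt = 0: 0.00568·463 - 0.525 = 0.0262P*, so P* = 2.1/0.0262 = 80.3.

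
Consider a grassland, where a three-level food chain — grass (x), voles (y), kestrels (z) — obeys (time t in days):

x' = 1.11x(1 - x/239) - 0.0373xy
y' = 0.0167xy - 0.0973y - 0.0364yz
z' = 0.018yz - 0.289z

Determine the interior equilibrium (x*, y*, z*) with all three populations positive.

x* ≈ 110, y* ≈ 16.1, z* ≈ 47.8

From dz/dt = 0: 0.018y* = 0.289, so y* = 16.1.
From dx/dt = 0: 1.11(1 - x*/239) = 0.0373·16.1, giving x* = 239·(1 - 0.54) = 110.
From dy/dt = 0: 0.0167·110 - 0.0973 = 0.0364z*, so z* = 1.74/0.0364 = 47.8.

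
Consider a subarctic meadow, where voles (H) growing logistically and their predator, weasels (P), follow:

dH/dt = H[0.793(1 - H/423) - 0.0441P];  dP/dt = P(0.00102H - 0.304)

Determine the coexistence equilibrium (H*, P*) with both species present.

H* ≈ 298, P* ≈ 5.31

From dP/dt = 0 with P > 0: 0.00102H* = 0.304, so H* = 298.
Substitute into dH/dt = 0: 0.793(1 - 298/423) = 0.0441P*.
The bracket is 0.295, giving P* = 0.234/0.0441 = 5.31.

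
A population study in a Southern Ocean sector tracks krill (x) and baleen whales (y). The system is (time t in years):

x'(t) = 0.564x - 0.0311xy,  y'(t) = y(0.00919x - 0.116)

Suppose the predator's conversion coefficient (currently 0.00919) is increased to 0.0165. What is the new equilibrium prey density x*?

x* ≈ 7.03

At the interior fixed point, setting dy/dt = 0 with y > 0 fixes x* = (predator death rate)/(xy coefficient) — independent of the other coefficients.
With the change, x* = 0.116/0.0165 = 7.03; it falls from 12.6.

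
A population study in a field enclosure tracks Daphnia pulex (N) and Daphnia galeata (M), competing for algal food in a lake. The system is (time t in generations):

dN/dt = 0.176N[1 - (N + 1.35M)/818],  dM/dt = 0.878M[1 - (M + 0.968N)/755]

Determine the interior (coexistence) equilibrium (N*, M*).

Setting both brackets to zero gives the nullclines N + 1.35M = 818 and 0.968N + M = 755.
Substituting M = 755 - 0.968N into the first: N(1 - 1.35·0.968) = 818 - 1.35·755.
So N* = -201/-0.307 = 656, and then M* = 755 - 0.968·656 = 120.

N* ≈ 656, M* ≈ 120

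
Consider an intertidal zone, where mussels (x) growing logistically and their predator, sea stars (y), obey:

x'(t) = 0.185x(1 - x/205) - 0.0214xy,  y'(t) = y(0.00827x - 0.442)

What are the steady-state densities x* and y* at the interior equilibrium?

x* ≈ 53.4, y* ≈ 6.39

From dy/dt = 0 with y > 0: 0.00827x* = 0.442, so x* = 53.4.
Substitute into dx/dt = 0: 0.185(1 - 53.4/205) = 0.0214y*.
The bracket is 0.739, giving y* = 0.137/0.0214 = 6.39.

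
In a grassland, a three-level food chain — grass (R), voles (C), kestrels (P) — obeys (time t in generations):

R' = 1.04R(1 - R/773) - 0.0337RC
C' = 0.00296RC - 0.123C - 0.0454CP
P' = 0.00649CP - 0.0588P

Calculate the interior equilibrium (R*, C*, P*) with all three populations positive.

From dP/dt = 0: 0.00649C* = 0.0588, so C* = 9.06.
From dR/dt = 0: 1.04(1 - R*/773) = 0.0337·9.06, giving R* = 773·(1 - 0.294) = 546.
From dC/dt = 0: 0.00296·546 - 0.123 = 0.0454P*, so P* = 1.49/0.0454 = 32.9.

R* ≈ 546, C* ≈ 9.06, P* ≈ 32.9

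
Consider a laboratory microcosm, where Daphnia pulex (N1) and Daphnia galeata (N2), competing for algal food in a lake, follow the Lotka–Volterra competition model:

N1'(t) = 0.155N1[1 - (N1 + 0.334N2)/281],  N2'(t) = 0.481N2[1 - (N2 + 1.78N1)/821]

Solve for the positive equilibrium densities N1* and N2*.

N1* ≈ 16.7, N2* ≈ 791

Setting both brackets to zero gives the nullclines N1 + 0.334N2 = 281 and 1.78N1 + N2 = 821.
Substituting N2 = 821 - 1.78N1 into the first: N1(1 - 0.334·1.78) = 281 - 0.334·821.
So N1* = 6.79/0.405 = 16.7, and then N2* = 821 - 1.78·16.7 = 791.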